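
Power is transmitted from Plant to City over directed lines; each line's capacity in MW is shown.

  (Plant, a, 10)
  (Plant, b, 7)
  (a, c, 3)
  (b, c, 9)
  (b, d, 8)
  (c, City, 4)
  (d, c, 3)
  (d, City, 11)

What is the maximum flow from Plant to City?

Augment Plant→a→c→City: bottleneck 3, flow now 3.
Augment Plant→b→c→City: bottleneck 1, flow now 4.
Augment Plant→b→d→City: bottleneck 6, flow now 10.
No augmenting path remains; maximum flow = 10.
In the residual graph, reachable from Plant: {Plant, a}.
Min-cut edges: Plant→b (7), a→c (3); capacity 7 + 3 = 10.
This cut is saturated, so no flow can exceed 10.

10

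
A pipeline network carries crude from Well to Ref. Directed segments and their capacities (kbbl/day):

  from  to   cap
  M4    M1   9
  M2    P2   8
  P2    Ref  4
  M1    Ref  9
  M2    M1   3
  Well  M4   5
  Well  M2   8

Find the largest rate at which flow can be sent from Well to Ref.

12

Augment Well→M2→M1→Ref: bottleneck 3, flow now 3.
Augment Well→M2→P2→Ref: bottleneck 4, flow now 7.
Augment Well→M4→M1→Ref: bottleneck 5, flow now 12.
No augmenting path remains; maximum flow = 12.
In the residual graph, reachable from Well: {Well, M2, P2}.
Min-cut edges: Well→M4 (5), M2→M1 (3), P2→Ref (4); capacity 5 + 3 + 4 = 12.
This cut is saturated, so no flow can exceed 12.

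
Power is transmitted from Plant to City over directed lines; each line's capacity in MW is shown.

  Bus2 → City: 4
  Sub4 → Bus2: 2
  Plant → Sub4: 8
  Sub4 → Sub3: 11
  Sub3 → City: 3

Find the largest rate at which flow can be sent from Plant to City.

5

Augment Plant→Sub4→Sub3→City: bottleneck 3, flow now 3.
Augment Plant→Sub4→Bus2→City: bottleneck 2, flow now 5.
No augmenting path remains; maximum flow = 5.
In the residual graph, reachable from Plant: {Plant, Sub4, Sub3}.
Min-cut edges: Sub4→Bus2 (2), Sub3→City (3); capacity 2 + 3 = 5.
This cut is saturated, so no flow can exceed 5.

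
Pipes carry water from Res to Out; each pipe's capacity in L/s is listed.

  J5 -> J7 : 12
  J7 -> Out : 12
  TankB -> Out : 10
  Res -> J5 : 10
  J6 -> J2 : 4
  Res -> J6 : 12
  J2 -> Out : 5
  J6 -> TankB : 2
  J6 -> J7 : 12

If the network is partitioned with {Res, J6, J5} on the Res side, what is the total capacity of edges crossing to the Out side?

30

Edges leaving {Res, J6, J5}: J6→J7 (12), J6→TankB (2), J6→J2 (4), J5→J7 (12).
Cut capacity = 12 + 2 + 4 + 12 = 30.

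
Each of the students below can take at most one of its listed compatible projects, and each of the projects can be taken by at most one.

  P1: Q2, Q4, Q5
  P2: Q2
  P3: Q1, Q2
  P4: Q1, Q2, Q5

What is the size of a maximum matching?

4

Unit-capacity flow: source→left, listed edges, right→sink; max matching = max flow.
Augmenting path P1→Q2 (+1); matched 1.
Augmenting path P3→Q1 (+1); matched 2.
Augmenting path P4→Q5 (+1); matched 3.
Augmenting path P2→Q2→P1→Q4 (+1); matched 4.
No augmenting path remains; maximum matching = 4.
König certificate: {P1, P2, P3, P4} is a vertex cover of size 4 (every listed pair touches it), so no matching can be larger.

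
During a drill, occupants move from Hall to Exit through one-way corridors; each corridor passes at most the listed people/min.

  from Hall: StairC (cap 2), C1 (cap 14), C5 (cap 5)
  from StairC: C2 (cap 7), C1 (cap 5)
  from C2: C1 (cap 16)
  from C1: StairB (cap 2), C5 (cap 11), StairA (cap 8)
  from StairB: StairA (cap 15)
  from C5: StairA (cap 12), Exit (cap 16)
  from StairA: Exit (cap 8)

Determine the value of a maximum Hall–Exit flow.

Augment Hall→C5→Exit: bottleneck 5, flow now 5.
Augment Hall→C1→C5→Exit: bottleneck 11, flow now 16.
Augment Hall→C1→StairA→Exit: bottleneck 3, flow now 19.
Augment Hall→StairC→C1→StairA→Exit: bottleneck 2, flow now 21.
No augmenting path remains; maximum flow = 21.
In the residual graph, reachable from Hall: {Hall}.
Min-cut edges: Hall→StairC (2), Hall→C1 (14), Hall→C5 (5); capacity 2 + 14 + 5 = 21.
This cut is saturated, so no flow can exceed 21.

21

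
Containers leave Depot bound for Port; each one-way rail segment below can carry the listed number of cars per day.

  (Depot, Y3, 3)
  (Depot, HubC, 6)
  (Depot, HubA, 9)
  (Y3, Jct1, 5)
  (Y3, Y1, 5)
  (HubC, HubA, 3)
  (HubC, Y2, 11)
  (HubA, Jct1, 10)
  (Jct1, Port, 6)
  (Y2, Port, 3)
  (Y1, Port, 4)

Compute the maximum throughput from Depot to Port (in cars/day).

12

Augment Depot→Y3→Jct1→Port: bottleneck 3, flow now 3.
Augment Depot→HubC→Y2→Port: bottleneck 3, flow now 6.
Augment Depot→HubA→Jct1→Port: bottleneck 3, flow now 9.
Augment Depot→HubA→Jct1→Y3→Y1→Port: bottleneck 3, flow now 12. (uses reverse residual edge)
No augmenting path remains; maximum flow = 12.
In the residual graph, reachable from Depot: {Depot, HubC, HubA, Jct1, Y2}.
Min-cut edges: Depot→Y3 (3), Jct1→Port (6), Y2→Port (3); capacity 3 + 6 + 3 = 12.
This cut is saturated, so no flow can exceed 12.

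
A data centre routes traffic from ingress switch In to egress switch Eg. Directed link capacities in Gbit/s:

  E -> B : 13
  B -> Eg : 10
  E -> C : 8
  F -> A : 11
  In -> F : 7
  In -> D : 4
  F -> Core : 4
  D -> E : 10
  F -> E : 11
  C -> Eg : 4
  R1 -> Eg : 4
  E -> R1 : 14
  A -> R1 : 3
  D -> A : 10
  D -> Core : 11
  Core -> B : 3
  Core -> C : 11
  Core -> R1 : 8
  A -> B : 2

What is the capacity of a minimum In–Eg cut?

11

Augment In→F→E→R1→Eg: bottleneck 4, flow now 4.
Augment In→F→E→C→Eg: bottleneck 3, flow now 7.
Augment In→D→E→C→Eg: bottleneck 1, flow now 8.
Augment In→D→E→B→Eg: bottleneck 3, flow now 11.
No augmenting path remains; maximum flow = 11.
By max-flow min-cut, the minimum cut capacity equals the max flow.
In the residual graph, reachable from In: {In}.
Min-cut edges: In→F (7), In→D (4); capacity 7 + 4 = 11.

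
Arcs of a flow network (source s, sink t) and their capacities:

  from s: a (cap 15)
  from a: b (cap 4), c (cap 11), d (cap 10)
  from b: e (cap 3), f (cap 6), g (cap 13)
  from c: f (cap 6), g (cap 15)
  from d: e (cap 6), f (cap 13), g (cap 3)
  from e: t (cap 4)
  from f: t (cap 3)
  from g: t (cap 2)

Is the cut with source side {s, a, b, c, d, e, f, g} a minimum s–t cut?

Given cut capacity: 4 + 3 + 2 = 9.
Augment s→a→b→e→t: bottleneck 3, flow now 3.
Augment s→a→b→f→t: bottleneck 1, flow now 4.
Augment s→a→c→f→t: bottleneck 2, flow now 6.
Augment s→a→c→g→t: bottleneck 2, flow now 8.
Augment s→a→d→e→t: bottleneck 1, flow now 9.
No augmenting path remains; maximum flow = 9.
Cut capacity 9 equals the max flow, so it is a minimum cut.

Yes — it is a minimum cut (capacity 9).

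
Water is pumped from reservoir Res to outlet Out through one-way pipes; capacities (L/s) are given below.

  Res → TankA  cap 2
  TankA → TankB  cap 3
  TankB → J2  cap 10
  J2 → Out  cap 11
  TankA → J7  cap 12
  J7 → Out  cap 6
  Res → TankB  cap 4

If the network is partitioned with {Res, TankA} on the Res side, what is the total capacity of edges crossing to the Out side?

Edges leaving {Res, TankA}: Res→TankB (4), TankA→TankB (3), TankA→J7 (12).
Cut capacity = 4 + 3 + 12 = 19.

19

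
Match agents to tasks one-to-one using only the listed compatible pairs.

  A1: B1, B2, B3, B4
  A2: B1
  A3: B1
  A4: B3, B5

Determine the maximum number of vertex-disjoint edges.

3

Unit-capacity flow: source→left, listed edges, right→sink; max matching = max flow.
Augmenting path A1→B1 (+1); matched 1.
Augmenting path A4→B3 (+1); matched 2.
Augmenting path A2→B1→A1→B2 (+1); matched 3.
No augmenting path remains; maximum matching = 3.
König certificate: {A1, A4, B1} is a vertex cover of size 3 (every listed pair touches it), so no matching can be larger.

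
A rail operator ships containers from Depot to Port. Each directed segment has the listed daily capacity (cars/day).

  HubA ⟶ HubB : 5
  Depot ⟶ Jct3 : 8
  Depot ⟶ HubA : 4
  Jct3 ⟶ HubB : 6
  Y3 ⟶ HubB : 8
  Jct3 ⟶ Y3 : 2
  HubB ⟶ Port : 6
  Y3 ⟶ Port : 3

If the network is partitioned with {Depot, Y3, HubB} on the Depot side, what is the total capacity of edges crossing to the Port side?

Edges leaving {Depot, Y3, HubB}: Depot→HubA (4), Depot→Jct3 (8), Y3→Port (3), HubB→Port (6).
Cut capacity = 4 + 8 + 3 + 6 = 21.

21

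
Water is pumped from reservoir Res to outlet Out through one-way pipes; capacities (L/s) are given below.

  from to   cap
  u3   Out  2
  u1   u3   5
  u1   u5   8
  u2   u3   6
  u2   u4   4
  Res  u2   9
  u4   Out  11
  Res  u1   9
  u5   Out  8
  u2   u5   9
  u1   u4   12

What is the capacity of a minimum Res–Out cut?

Augment Res→u1→u3→Out: bottleneck 2, flow now 2.
Augment Res→u1→u4→Out: bottleneck 7, flow now 9.
Augment Res→u2→u4→Out: bottleneck 4, flow now 13.
Augment Res→u2→u5→Out: bottleneck 5, flow now 18.
No augmenting path remains; maximum flow = 18.
By max-flow min-cut, the minimum cut capacity equals the max flow.
In the residual graph, reachable from Res: {Res}.
Min-cut edges: Res→u1 (9), Res→u2 (9); capacity 9 + 9 = 18.

18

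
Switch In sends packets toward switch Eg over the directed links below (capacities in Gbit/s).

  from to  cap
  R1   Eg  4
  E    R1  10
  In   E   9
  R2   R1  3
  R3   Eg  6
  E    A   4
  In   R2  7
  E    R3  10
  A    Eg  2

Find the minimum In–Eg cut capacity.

Augment In→E→R1→Eg: bottleneck 4, flow now 4.
Augment In→E→A→Eg: bottleneck 2, flow now 6.
Augment In→E→R3→Eg: bottleneck 3, flow now 9.
Augment In→R2→R1→E→R3→Eg: bottleneck 3, flow now 12. (uses reverse residual edge)
No augmenting path remains; maximum flow = 12.
By max-flow min-cut, the minimum cut capacity equals the max flow.
In the residual graph, reachable from In: {In, R2}.
Min-cut edges: In→E (9), R2→R1 (3); capacity 9 + 3 = 12.

12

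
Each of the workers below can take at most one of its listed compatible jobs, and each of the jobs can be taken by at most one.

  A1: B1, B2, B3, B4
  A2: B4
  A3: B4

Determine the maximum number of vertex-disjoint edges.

Unit-capacity flow: source→left, listed edges, right→sink; max matching = max flow.
Augmenting path A1→B1 (+1); matched 1.
Augmenting path A2→B4 (+1); matched 2.
No augmenting path remains; maximum matching = 2.
König certificate: {A1, B4} is a vertex cover of size 2 (every listed pair touches it), so no matching can be larger.

2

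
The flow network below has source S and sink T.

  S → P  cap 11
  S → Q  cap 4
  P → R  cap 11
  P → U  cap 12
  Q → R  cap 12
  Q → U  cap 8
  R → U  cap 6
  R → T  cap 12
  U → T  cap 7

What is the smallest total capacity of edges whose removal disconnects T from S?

15

Augment S→P→R→T: bottleneck 11, flow now 11.
Augment S→Q→R→T: bottleneck 1, flow now 12.
Augment S→Q→U→T: bottleneck 3, flow now 15.
No augmenting path remains; maximum flow = 15.
By max-flow min-cut, the minimum cut capacity equals the max flow.
In the residual graph, reachable from S: {S}.
Min-cut edges: S→P (11), S→Q (4); capacity 11 + 4 = 15.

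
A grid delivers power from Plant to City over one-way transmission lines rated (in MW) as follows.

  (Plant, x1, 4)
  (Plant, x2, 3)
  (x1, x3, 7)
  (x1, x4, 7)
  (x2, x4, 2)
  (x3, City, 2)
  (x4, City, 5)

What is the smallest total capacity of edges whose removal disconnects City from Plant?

6

Augment Plant→x1→x3→City: bottleneck 2, flow now 2.
Augment Plant→x1→x4→City: bottleneck 2, flow now 4.
Augment Plant→x2→x4→City: bottleneck 2, flow now 6.
No augmenting path remains; maximum flow = 6.
By max-flow min-cut, the minimum cut capacity equals the max flow.
In the residual graph, reachable from Plant: {Plant, x2}.
Min-cut edges: Plant→x1 (4), x2→x4 (2); capacity 4 + 2 = 6.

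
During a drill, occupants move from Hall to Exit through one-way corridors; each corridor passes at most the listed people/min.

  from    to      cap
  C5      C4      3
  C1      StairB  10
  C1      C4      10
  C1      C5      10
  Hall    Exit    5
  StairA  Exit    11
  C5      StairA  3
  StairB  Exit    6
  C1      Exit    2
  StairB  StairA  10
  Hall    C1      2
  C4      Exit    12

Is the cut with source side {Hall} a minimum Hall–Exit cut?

Given cut capacity: 2 + 5 = 7.
Augment Hall→Exit: bottleneck 5, flow now 5.
Augment Hall→C1→Exit: bottleneck 2, flow now 7.
No augmenting path remains; maximum flow = 7.
Cut capacity 7 equals the max flow, so it is a minimum cut.

Yes — it is a minimum cut (capacity 7).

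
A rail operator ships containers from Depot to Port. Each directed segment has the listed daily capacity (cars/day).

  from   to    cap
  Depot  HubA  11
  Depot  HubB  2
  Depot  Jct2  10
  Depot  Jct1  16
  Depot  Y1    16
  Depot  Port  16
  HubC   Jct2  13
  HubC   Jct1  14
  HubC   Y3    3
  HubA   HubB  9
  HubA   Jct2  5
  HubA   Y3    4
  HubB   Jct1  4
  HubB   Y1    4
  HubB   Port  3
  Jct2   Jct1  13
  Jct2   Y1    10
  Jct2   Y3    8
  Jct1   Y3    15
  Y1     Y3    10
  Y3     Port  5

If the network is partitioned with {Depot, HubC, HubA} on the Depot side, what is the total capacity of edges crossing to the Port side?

108

Edges leaving {Depot, HubC, HubA}: Depot→HubB (2), Depot→Jct2 (10), Depot→Jct1 (16), Depot→Y1 (16), Depot→Port (16), HubC→Jct2 (13), HubC→Jct1 (14), HubC→Y3 (3), HubA→HubB (9), HubA→Jct2 (5), HubA→Y3 (4).
Cut capacity = 2 + 10 + 16 + 16 + 16 + 13 + 14 + 3 + 9 + 5 + 4 = 108.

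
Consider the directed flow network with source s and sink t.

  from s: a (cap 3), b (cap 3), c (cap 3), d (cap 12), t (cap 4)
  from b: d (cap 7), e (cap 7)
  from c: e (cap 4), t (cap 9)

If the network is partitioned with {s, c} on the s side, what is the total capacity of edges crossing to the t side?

35

Edges leaving {s, c}: s→a (3), s→b (3), s→d (12), s→t (4), c→e (4), c→t (9).
Cut capacity = 3 + 3 + 12 + 4 + 4 + 9 = 35.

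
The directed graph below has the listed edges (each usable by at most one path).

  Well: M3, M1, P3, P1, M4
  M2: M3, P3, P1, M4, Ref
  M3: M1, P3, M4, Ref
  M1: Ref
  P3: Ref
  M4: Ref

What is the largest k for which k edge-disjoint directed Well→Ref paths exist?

4

Assign every edge capacity 1; by Menger, the answer equals the max flow.
Path Well→M3→Ref (+1); total 1.
Path Well→M1→Ref (+1); total 2.
Path Well→P3→Ref (+1); total 3.
Path Well→M4→Ref (+1); total 4.
No residual Well→Ref path; max flow = 4.
Certifying cut of size 4: {Well→M1, Well→M3, Well→M4, Well→P3}.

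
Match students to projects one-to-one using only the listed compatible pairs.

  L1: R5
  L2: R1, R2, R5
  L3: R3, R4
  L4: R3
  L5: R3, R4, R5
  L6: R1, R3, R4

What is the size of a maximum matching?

5

Unit-capacity flow: source→left, listed edges, right→sink; max matching = max flow.
Augmenting path L1→R5 (+1); matched 1.
Augmenting path L2→R1 (+1); matched 2.
Augmenting path L3→R3 (+1); matched 3.
Augmenting path L5→R4 (+1); matched 4.
Augmenting path L6→R1→L2→R2 (+1); matched 5.
No augmenting path remains; maximum matching = 5.
König certificate: {L2, L6, R3, R4, R5} is a vertex cover of size 5 (every listed pair touches it), so no matching can be larger.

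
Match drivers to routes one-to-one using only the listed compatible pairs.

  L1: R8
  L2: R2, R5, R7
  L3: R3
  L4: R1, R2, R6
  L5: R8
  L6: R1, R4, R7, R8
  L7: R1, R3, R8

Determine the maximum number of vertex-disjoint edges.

Unit-capacity flow: source→left, listed edges, right→sink; max matching = max flow.
Augmenting path L1→R8 (+1); matched 1.
Augmenting path L2→R2 (+1); matched 2.
Augmenting path L3→R3 (+1); matched 3.
Augmenting path L4→R1 (+1); matched 4.
Augmenting path L6→R4 (+1); matched 5.
Augmenting path L7→R1→L4→R6 (+1); matched 6.
No augmenting path remains; maximum matching = 6.
König certificate: {L2, L3, L4, L6, L7, R8} is a vertex cover of size 6 (every listed pair touches it), so no matching can be larger.

6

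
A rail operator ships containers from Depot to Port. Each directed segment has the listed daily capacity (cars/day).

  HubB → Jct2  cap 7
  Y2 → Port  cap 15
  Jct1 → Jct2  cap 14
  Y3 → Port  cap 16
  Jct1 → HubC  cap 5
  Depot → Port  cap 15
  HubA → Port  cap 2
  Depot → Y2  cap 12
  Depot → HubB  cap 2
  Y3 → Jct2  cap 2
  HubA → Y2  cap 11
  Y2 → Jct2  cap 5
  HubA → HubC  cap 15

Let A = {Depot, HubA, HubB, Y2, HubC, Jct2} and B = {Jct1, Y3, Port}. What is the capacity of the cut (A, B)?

Edges leaving {Depot, HubA, HubB, Y2, HubC, Jct2}: Depot→Port (15), HubA→Port (2), Y2→Port (15).
Cut capacity = 15 + 2 + 15 = 32.

32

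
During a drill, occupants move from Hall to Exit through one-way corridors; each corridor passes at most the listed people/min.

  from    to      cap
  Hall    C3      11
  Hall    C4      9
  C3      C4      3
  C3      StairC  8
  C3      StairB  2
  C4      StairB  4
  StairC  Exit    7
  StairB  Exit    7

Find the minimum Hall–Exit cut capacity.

Augment Hall→C3→StairC→Exit: bottleneck 7, flow now 7.
Augment Hall→C3→StairB→Exit: bottleneck 2, flow now 9.
Augment Hall→C4→StairB→Exit: bottleneck 4, flow now 13.
No augmenting path remains; maximum flow = 13.
By max-flow min-cut, the minimum cut capacity equals the max flow.
In the residual graph, reachable from Hall: {Hall, C3, C4, StairC}.
Min-cut edges: C3→StairB (2), C4→StairB (4), StairC→Exit (7); capacity 2 + 4 + 7 = 13.

13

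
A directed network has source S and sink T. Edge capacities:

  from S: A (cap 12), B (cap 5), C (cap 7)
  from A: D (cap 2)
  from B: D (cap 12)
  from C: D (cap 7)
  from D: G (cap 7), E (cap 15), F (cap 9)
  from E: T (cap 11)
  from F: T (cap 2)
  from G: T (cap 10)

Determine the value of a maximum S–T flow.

14

Augment S→A→D→E→T: bottleneck 2, flow now 2.
Augment S→B→D→E→T: bottleneck 5, flow now 7.
Augment S→C→D→E→T: bottleneck 4, flow now 11.
Augment S→C→D→F→T: bottleneck 2, flow now 13.
Augment S→C→D→G→T: bottleneck 1, flow now 14.
No augmenting path remains; maximum flow = 14.
In the residual graph, reachable from S: {S, A}.
Min-cut edges: S→B (5), S→C (7), A→D (2); capacity 5 + 7 + 2 = 14.
This cut is saturated, so no flow can exceed 14.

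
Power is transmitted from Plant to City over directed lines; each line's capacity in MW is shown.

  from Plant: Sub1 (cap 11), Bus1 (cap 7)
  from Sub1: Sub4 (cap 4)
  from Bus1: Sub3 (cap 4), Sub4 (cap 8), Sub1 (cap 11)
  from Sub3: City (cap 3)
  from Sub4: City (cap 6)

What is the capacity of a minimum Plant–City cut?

Augment Plant→Sub1→Sub4→City: bottleneck 4, flow now 4.
Augment Plant→Bus1→Sub3→City: bottleneck 3, flow now 7.
Augment Plant→Bus1→Sub4→City: bottleneck 2, flow now 9.
No augmenting path remains; maximum flow = 9.
By max-flow min-cut, the minimum cut capacity equals the max flow.
In the residual graph, reachable from Plant: {Plant, Sub1, Bus1, Sub3, Sub4}.
Min-cut edges: Sub3→City (3), Sub4→City (6); capacity 3 + 6 = 9.

9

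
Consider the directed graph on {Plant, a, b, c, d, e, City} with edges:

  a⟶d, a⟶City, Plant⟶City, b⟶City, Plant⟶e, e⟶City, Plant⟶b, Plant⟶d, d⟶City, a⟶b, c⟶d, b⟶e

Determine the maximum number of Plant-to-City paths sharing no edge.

Assign every edge capacity 1; by Menger, the answer equals the max flow.
Path Plant→City (+1); total 1.
Path Plant→b→City (+1); total 2.
Path Plant→d→City (+1); total 3.
Path Plant→e→City (+1); total 4.
No residual Plant→City path; max flow = 4.
Certifying cut of size 4: {Plant→City, Plant→b, Plant→d, Plant→e}.

4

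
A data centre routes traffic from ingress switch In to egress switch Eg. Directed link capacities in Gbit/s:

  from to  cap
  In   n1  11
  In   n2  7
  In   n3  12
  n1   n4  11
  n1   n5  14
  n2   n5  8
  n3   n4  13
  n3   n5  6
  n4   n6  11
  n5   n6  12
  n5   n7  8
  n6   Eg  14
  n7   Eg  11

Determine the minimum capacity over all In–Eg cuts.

22

Augment In→n1→n4→n6→Eg: bottleneck 11, flow now 11.
Augment In→n2→n5→n6→Eg: bottleneck 3, flow now 14.
Augment In→n2→n5→n7→Eg: bottleneck 4, flow now 18.
Augment In→n3→n5→n7→Eg: bottleneck 4, flow now 22.
No augmenting path remains; maximum flow = 22.
By max-flow min-cut, the minimum cut capacity equals the max flow.
In the residual graph, reachable from In: {In, n1, n2, n3, n4, n5, n6}.
Min-cut edges: n5→n7 (8), n6→Eg (14); capacity 8 + 14 = 22.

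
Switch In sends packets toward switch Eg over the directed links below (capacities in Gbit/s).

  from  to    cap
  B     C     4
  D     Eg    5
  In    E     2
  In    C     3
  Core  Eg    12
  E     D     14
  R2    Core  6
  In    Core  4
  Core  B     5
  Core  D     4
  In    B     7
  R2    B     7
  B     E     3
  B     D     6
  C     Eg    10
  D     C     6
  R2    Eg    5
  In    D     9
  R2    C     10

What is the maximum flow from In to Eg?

Augment In→Core→Eg: bottleneck 4, flow now 4.
Augment In→D→Eg: bottleneck 5, flow now 9.
Augment In→C→Eg: bottleneck 3, flow now 12.
Augment In→B→C→Eg: bottleneck 4, flow now 16.
Augment In→D→C→Eg: bottleneck 3, flow now 19.
No augmenting path remains; maximum flow = 19.
In the residual graph, reachable from In: {In, B, E, D, C}.
Min-cut edges: In→Core (4), D→Eg (5), C→Eg (10); capacity 4 + 5 + 10 = 19.
This cut is saturated, so no flow can exceed 19.

19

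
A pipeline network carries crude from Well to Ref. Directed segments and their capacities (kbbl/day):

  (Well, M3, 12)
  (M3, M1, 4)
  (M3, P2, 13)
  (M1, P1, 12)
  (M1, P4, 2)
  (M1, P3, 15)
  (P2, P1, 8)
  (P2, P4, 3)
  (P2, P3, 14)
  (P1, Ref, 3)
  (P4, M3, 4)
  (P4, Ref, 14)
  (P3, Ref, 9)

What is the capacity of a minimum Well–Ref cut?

Augment Well→M3→M1→P1→Ref: bottleneck 3, flow now 3.
Augment Well→M3→M1→P4→Ref: bottleneck 1, flow now 4.
Augment Well→M3→P2→P4→Ref: bottleneck 3, flow now 7.
Augment Well→M3→P2→P3→Ref: bottleneck 5, flow now 12.
No augmenting path remains; maximum flow = 12.
By max-flow min-cut, the minimum cut capacity equals the max flow.
In the residual graph, reachable from Well: {Well}.
Min-cut edges: Well→M3 (12); capacity 12 = 12.

12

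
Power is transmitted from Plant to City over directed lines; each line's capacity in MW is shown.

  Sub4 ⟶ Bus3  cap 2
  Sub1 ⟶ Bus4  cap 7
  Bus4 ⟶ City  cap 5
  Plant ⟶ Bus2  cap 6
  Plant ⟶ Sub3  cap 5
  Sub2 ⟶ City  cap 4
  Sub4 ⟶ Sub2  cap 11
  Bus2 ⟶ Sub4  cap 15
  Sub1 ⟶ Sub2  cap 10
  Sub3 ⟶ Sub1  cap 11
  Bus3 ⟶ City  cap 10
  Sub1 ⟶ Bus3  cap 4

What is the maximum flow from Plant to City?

Augment Plant→Sub3→Sub1→Bus3→City: bottleneck 4, flow now 4.
Augment Plant→Sub3→Sub1→Bus4→City: bottleneck 1, flow now 5.
Augment Plant→Bus2→Sub4→Bus3→City: bottleneck 2, flow now 7.
Augment Plant→Bus2→Sub4→Sub2→City: bottleneck 4, flow now 11.
No augmenting path remains; maximum flow = 11.
In the residual graph, reachable from Plant: {Plant}.
Min-cut edges: Plant→Sub3 (5), Plant→Bus2 (6); capacity 5 + 6 = 11.
This cut is saturated, so no flow can exceed 11.

11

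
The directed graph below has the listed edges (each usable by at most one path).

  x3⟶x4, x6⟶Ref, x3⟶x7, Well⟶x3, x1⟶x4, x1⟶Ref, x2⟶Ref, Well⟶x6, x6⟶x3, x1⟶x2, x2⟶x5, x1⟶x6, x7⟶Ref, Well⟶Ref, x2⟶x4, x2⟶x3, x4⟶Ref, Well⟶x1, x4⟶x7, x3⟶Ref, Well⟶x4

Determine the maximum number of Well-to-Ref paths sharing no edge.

5

Assign every edge capacity 1; by Menger, the answer equals the max flow.
Path Well→Ref (+1); total 1.
Path Well→x1→Ref (+1); total 2.
Path Well→x3→Ref (+1); total 3.
Path Well→x4→Ref (+1); total 4.
Path Well→x6→Ref (+1); total 5.
No residual Well→Ref path; max flow = 5.
Certifying cut of size 5: {Well→Ref, Well→x1, Well→x3, Well→x4, Well→x6}.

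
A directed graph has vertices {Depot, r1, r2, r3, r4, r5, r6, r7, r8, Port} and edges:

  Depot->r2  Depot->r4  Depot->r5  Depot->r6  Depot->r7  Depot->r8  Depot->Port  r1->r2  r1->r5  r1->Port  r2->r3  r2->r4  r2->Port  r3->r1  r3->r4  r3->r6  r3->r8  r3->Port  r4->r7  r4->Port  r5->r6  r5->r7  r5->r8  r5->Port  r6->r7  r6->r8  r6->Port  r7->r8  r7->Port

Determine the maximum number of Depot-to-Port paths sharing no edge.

6

Assign every edge capacity 1; by Menger, the answer equals the max flow.
Path Depot→Port (+1); total 1.
Path Depot→r2→Port (+1); total 2.
Path Depot→r4→Port (+1); total 3.
Path Depot→r5→Port (+1); total 4.
Path Depot→r6→Port (+1); total 5.
Path Depot→r7→Port (+1); total 6.
No residual Depot→Port path; max flow = 6.
Certifying cut of size 6: {Depot→Port, Depot→r2, Depot→r4, Depot→r5, Depot→r6, Depot→r7}.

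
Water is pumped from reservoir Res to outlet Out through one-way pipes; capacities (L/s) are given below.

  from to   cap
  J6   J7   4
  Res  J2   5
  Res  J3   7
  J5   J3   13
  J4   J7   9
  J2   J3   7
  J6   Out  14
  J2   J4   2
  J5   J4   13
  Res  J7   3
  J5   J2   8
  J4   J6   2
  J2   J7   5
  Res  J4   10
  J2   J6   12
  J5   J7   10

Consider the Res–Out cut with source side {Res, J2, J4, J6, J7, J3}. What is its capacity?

14

Edges leaving {Res, J2, J4, J6, J7, J3}: J6→Out (14).
Cut capacity = 14 = 14.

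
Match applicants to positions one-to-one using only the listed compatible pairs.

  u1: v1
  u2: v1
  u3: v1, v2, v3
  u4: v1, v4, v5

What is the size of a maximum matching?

Unit-capacity flow: source→left, listed edges, right→sink; max matching = max flow.
Augmenting path u1→v1 (+1); matched 1.
Augmenting path u3→v2 (+1); matched 2.
Augmenting path u4→v4 (+1); matched 3.
No augmenting path remains; maximum matching = 3.
König certificate: {u3, u4, v1} is a vertex cover of size 3 (every listed pair touches it), so no matching can be larger.

3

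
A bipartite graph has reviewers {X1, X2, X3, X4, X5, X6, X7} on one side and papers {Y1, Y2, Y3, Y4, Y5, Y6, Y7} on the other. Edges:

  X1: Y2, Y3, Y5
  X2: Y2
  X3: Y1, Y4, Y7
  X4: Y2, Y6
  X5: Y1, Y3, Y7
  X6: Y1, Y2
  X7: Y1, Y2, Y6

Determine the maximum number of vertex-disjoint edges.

Unit-capacity flow: source→left, listed edges, right→sink; max matching = max flow.
Augmenting path X1→Y2 (+1); matched 1.
Augmenting path X3→Y1 (+1); matched 2.
Augmenting path X4→Y6 (+1); matched 3.
Augmenting path X5→Y3 (+1); matched 4.
Augmenting path X2→Y2→X1→Y5 (+1); matched 5.
Augmenting path X6→Y1→X3→Y4 (+1); matched 6.
No augmenting path remains; maximum matching = 6.
König certificate: {X1, X3, X5, Y1, Y2, Y6} is a vertex cover of size 6 (every listed pair touches it), so no matching can be larger.

6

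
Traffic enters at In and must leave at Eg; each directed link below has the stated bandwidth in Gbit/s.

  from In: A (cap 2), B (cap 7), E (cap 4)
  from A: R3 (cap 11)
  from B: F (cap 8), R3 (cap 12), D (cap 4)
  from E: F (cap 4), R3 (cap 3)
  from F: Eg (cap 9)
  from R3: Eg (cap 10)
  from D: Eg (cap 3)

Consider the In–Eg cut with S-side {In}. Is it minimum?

Given cut capacity: 2 + 7 + 4 = 13.
Augment In→A→R3→Eg: bottleneck 2, flow now 2.
Augment In→B→F→Eg: bottleneck 7, flow now 9.
Augment In→E→F→Eg: bottleneck 2, flow now 11.
Augment In→E→R3→Eg: bottleneck 2, flow now 13.
No augmenting path remains; maximum flow = 13.
Cut capacity 13 equals the max flow, so it is a minimum cut.

Yes — it is a minimum cut (capacity 13).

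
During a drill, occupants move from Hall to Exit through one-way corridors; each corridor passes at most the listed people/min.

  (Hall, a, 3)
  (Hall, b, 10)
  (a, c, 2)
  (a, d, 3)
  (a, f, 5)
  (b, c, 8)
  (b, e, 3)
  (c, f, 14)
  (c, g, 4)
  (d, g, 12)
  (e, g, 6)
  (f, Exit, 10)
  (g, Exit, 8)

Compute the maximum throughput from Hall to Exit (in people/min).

Augment Hall→a→f→Exit: bottleneck 3, flow now 3.
Augment Hall→b→c→f→Exit: bottleneck 7, flow now 10.
Augment Hall→b→c→g→Exit: bottleneck 1, flow now 11.
Augment Hall→b→e→g→Exit: bottleneck 2, flow now 13.
No augmenting path remains; maximum flow = 13.
In the residual graph, reachable from Hall: {Hall}.
Min-cut edges: Hall→a (3), Hall→b (10); capacity 3 + 10 = 13.
This cut is saturated, so no flow can exceed 13.

13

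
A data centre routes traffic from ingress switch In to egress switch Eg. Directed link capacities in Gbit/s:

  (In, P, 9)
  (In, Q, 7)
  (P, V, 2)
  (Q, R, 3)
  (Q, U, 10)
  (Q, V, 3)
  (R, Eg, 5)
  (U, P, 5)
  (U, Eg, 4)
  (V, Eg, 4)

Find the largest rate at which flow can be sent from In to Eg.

9

Augment In→P→V→Eg: bottleneck 2, flow now 2.
Augment In→Q→R→Eg: bottleneck 3, flow now 5.
Augment In→Q→U→Eg: bottleneck 4, flow now 9.
No augmenting path remains; maximum flow = 9.
In the residual graph, reachable from In: {In, P}.
Min-cut edges: In→Q (7), P→V (2); capacity 7 + 2 = 9.
This cut is saturated, so no flow can exceed 9.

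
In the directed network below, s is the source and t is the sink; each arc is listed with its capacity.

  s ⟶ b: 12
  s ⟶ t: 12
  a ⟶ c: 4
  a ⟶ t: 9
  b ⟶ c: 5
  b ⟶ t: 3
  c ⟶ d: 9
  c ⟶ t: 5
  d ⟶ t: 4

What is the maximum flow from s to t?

20

Augment s→t: bottleneck 12, flow now 12.
Augment s→b→t: bottleneck 3, flow now 15.
Augment s→b→c→t: bottleneck 5, flow now 20.
No augmenting path remains; maximum flow = 20.
In the residual graph, reachable from s: {s, b}.
Min-cut edges: s→t (12), b→c (5), b→t (3); capacity 12 + 5 + 3 = 20.
This cut is saturated, so no flow can exceed 20.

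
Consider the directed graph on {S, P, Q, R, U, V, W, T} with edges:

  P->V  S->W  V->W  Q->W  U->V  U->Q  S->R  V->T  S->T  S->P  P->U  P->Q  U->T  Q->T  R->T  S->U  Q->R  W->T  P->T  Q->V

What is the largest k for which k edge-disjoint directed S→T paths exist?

Assign every edge capacity 1; by Menger, the answer equals the max flow.
Path S→T (+1); total 1.
Path S→P→T (+1); total 2.
Path S→R→T (+1); total 3.
Path S→U→T (+1); total 4.
Path S→W→T (+1); total 5.
No residual S→T path; max flow = 5.
Certifying cut of size 5: {S→P, S→R, S→T, S→U, S→W}.

5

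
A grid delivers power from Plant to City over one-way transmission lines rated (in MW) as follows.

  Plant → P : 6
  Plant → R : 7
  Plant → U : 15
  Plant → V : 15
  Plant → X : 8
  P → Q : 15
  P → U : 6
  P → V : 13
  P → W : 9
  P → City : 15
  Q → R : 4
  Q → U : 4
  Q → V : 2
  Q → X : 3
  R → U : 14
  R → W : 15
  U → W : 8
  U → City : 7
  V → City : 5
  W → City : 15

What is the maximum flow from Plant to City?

33

Augment Plant→P→City: bottleneck 6, flow now 6.
Augment Plant→U→City: bottleneck 7, flow now 13.
Augment Plant→V→City: bottleneck 5, flow now 18.
Augment Plant→R→W→City: bottleneck 7, flow now 25.
Augment Plant→U→W→City: bottleneck 8, flow now 33.
No augmenting path remains; maximum flow = 33.
In the residual graph, reachable from Plant: {Plant, V, X}.
Min-cut edges: Plant→P (6), Plant→R (7), Plant→U (15), V→City (5); capacity 6 + 7 + 15 + 5 = 33.
This cut is saturated, so no flow can exceed 33.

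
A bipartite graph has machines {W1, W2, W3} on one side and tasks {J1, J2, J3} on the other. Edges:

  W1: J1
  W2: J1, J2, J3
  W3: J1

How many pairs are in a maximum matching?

2

Unit-capacity flow: source→left, listed edges, right→sink; max matching = max flow.
Augmenting path W1→J1 (+1); matched 1.
Augmenting path W2→J2 (+1); matched 2.
No augmenting path remains; maximum matching = 2.
König certificate: {W2, J1} is a vertex cover of size 2 (every listed pair touches it), so no matching can be larger.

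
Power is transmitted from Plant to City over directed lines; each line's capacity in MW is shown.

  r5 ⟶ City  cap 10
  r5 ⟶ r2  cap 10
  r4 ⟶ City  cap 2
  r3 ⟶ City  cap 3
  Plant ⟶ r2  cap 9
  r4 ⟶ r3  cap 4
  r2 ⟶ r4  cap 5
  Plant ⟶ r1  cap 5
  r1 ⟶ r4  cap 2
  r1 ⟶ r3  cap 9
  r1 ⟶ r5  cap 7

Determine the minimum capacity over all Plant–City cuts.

10

Augment Plant→r1→r3→City: bottleneck 3, flow now 3.
Augment Plant→r1→r4→City: bottleneck 2, flow now 5.
Augment Plant→r2→r4→r1→r5→City: bottleneck 2, flow now 7. (uses reverse residual edge)
Augment Plant→r2→r4→r3→r1→r5→City: bottleneck 3, flow now 10. (uses reverse residual edge)
No augmenting path remains; maximum flow = 10.
By max-flow min-cut, the minimum cut capacity equals the max flow.
In the residual graph, reachable from Plant: {Plant, r2}.
Min-cut edges: Plant→r1 (5), r2→r4 (5); capacity 5 + 5 = 10.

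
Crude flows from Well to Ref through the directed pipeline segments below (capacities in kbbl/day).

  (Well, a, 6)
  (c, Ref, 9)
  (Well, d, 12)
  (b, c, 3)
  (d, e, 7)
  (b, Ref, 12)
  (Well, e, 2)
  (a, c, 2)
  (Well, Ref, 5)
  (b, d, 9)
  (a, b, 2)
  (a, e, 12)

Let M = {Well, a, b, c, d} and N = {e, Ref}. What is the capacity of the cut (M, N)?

47

Edges leaving {Well, a, b, c, d}: Well→e (2), Well→Ref (5), a→e (12), b→Ref (12), c→Ref (9), d→e (7).
Cut capacity = 2 + 5 + 12 + 12 + 9 + 7 = 47.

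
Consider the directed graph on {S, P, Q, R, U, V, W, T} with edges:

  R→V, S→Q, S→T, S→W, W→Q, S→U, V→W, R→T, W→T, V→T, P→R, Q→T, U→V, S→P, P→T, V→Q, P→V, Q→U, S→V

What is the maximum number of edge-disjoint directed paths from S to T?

Assign every edge capacity 1; by Menger, the answer equals the max flow.
Path S→T (+1); total 1.
Path S→P→T (+1); total 2.
Path S→Q→T (+1); total 3.
Path S→V→T (+1); total 4.
Path S→W→T (+1); total 5.
No residual S→T path; max flow = 5.
Certifying cut of size 5: {Q→T, S→P, S→T, V→T, W→T}.

5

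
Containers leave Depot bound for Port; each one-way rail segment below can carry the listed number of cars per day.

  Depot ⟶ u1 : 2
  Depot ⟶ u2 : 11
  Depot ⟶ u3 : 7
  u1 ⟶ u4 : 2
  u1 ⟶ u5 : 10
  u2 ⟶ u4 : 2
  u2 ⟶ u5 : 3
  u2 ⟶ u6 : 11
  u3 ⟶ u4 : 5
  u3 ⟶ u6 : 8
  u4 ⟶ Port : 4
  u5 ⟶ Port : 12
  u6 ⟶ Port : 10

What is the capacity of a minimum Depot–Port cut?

19

Augment Depot→u1→u4→Port: bottleneck 2, flow now 2.
Augment Depot→u2→u4→Port: bottleneck 2, flow now 4.
Augment Depot→u2→u5→Port: bottleneck 3, flow now 7.
Augment Depot→u2→u6→Port: bottleneck 6, flow now 13.
Augment Depot→u3→u6→Port: bottleneck 4, flow now 17.
Augment Depot→u3→u4→u1→u5→Port: bottleneck 2, flow now 19. (uses reverse residual edge)
No augmenting path remains; maximum flow = 19.
By max-flow min-cut, the minimum cut capacity equals the max flow.
In the residual graph, reachable from Depot: {Depot, u2, u3, u4, u6}.
Min-cut edges: Depot→u1 (2), u2→u5 (3), u4→Port (4), u6→Port (10); capacity 2 + 3 + 4 + 10 = 19.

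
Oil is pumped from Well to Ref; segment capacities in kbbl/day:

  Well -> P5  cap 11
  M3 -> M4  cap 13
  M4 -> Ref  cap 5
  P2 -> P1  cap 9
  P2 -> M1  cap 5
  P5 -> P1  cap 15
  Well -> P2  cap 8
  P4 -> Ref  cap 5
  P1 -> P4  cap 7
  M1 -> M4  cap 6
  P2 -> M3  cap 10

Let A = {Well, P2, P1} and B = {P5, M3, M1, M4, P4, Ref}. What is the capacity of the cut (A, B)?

Edges leaving {Well, P2, P1}: Well→P5 (11), P2→M3 (10), P2→M1 (5), P1→P4 (7).
Cut capacity = 11 + 10 + 5 + 7 = 33.

33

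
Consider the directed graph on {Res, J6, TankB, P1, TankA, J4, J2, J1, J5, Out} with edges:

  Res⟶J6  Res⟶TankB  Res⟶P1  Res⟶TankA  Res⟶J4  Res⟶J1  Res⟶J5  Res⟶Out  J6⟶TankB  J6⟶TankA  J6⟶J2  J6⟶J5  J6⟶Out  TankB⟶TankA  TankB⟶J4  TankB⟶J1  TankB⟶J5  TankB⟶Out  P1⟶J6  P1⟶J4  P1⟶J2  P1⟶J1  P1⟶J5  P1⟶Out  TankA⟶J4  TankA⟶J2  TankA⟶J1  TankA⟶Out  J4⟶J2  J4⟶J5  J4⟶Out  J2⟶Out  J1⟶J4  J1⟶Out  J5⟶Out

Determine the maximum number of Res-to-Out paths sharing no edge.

8

Assign every edge capacity 1; by Menger, the answer equals the max flow.
Path Res→Out (+1); total 1.
Path Res→J6→Out (+1); total 2.
Path Res→TankB→Out (+1); total 3.
Path Res→P1→Out (+1); total 4.
Path Res→TankA→Out (+1); total 5.
Path Res→J4→Out (+1); total 6.
Path Res→J1→Out (+1); total 7.
Path Res→J5→Out (+1); total 8.
No residual Res→Out path; max flow = 8.
Certifying cut of size 8: {Res→J1, Res→J4, Res→J5, Res→J6, Res→Out, Res→P1, Res→TankA, Res→TankB}.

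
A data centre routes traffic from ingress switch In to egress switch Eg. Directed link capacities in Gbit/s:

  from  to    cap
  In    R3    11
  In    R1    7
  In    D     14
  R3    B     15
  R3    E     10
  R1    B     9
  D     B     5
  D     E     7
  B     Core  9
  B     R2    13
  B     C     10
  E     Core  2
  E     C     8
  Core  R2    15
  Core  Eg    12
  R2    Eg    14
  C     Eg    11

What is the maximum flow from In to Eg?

Augment In→R3→B→Core→Eg: bottleneck 9, flow now 9.
Augment In→R3→B→R2→Eg: bottleneck 2, flow now 11.
Augment In→R1→B→R2→Eg: bottleneck 7, flow now 18.
Augment In→D→B→R2→Eg: bottleneck 4, flow now 22.
Augment In→D→B→C→Eg: bottleneck 1, flow now 23.
Augment In→D→E→Core→Eg: bottleneck 2, flow now 25.
Augment In→D→E→C→Eg: bottleneck 5, flow now 30.
No augmenting path remains; maximum flow = 30.
In the residual graph, reachable from In: {In, D}.
Min-cut edges: In→R3 (11), In→R1 (7), D→B (5), D→E (7); capacity 11 + 7 + 5 + 7 = 30.
This cut is saturated, so no flow can exceed 30.

30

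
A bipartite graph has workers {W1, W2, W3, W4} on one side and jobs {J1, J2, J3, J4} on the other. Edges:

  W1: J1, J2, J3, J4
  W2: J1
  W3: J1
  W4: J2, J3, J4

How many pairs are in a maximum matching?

Unit-capacity flow: source→left, listed edges, right→sink; max matching = max flow.
Augmenting path W1→J1 (+1); matched 1.
Augmenting path W4→J2 (+1); matched 2.
Augmenting path W2→J1→W1→J3 (+1); matched 3.
No augmenting path remains; maximum matching = 3.
König certificate: {W1, W4, J1} is a vertex cover of size 3 (every listed pair touches it), so no matching can be larger.

3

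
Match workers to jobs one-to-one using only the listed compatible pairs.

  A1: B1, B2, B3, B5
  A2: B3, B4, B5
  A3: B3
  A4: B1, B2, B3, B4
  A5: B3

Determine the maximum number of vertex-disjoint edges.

Unit-capacity flow: source→left, listed edges, right→sink; max matching = max flow.
Augmenting path A1→B1 (+1); matched 1.
Augmenting path A2→B3 (+1); matched 2.
Augmenting path A4→B2 (+1); matched 3.
Augmenting path A3→B3→A2→B4 (+1); matched 4.
No augmenting path remains; maximum matching = 4.
König certificate: {A1, A2, A4, B3} is a vertex cover of size 4 (every listed pair touches it), so no matching can be larger.

4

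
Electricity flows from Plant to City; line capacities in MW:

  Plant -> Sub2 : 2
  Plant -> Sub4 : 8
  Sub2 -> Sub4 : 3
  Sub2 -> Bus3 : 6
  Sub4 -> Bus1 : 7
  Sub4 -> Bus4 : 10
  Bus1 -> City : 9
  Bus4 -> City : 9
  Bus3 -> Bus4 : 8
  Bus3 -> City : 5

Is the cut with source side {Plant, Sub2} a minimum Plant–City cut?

No — its capacity is 17, but the minimum cut has capacity 10.

Given cut capacity: 8 + 3 + 6 = 17.
Augment Plant→Sub2→Bus3→City: bottleneck 2, flow now 2.
Augment Plant→Sub4→Bus1→City: bottleneck 7, flow now 9.
Augment Plant→Sub4→Bus4→City: bottleneck 1, flow now 10.
No augmenting path remains; maximum flow = 10.
In the residual graph, reachable from Plant: {Plant}.
Min-cut edges: Plant→Sub2 (2), Plant→Sub4 (8); capacity 2 + 8 = 10.
Cut capacity 17 exceeds the max flow 10, so it is not minimum.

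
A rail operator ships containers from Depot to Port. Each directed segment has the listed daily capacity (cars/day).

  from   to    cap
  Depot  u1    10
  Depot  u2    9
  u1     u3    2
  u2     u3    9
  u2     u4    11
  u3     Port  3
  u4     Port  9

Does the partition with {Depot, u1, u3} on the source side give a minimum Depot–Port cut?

No — its capacity is 12, but the minimum cut has capacity 11.

Given cut capacity: 9 + 3 = 12.
Augment Depot→u1→u3→Port: bottleneck 2, flow now 2.
Augment Depot→u2→u3→Port: bottleneck 1, flow now 3.
Augment Depot→u2→u4→Port: bottleneck 8, flow now 11.
No augmenting path remains; maximum flow = 11.
In the residual graph, reachable from Depot: {Depot, u1}.
Min-cut edges: Depot→u2 (9), u1→u3 (2); capacity 9 + 2 = 11.
Cut capacity 12 exceeds the max flow 11, so it is not minimum.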